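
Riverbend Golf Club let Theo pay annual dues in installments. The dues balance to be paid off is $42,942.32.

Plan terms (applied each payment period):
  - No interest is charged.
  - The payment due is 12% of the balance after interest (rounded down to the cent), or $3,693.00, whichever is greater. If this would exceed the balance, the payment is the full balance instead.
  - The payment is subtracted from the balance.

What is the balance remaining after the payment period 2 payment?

Payment period 1: $42,942.32 − $5,153.07 → $37,789.25
Payment period 2: $37,789.25 − $4,534.71 → $33,254.54

$33,254.54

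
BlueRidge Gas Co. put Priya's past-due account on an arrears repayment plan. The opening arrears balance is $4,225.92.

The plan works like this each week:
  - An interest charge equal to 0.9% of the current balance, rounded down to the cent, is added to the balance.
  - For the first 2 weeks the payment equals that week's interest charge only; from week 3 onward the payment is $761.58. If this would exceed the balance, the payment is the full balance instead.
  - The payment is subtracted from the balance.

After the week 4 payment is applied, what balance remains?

$2,772.31

# | Opening | Interest | Payment | End bal
1 | $4,225.92 | $38.03 | $38.03 | $4,225.92
2 | $4,225.92 | $38.03 | $38.03 | $4,225.92
3 | $4,225.92 | $38.03 | $761.58 | $3,502.37
4 | $3,502.37 | $31.52 | $761.58 | $2,772.31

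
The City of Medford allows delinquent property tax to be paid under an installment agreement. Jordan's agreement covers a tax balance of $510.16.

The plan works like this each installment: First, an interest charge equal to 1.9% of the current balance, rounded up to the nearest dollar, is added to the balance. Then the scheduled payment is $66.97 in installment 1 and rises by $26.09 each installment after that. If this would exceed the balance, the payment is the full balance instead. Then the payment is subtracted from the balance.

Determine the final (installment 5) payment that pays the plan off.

# | Opening | Interest | Payment | End bal
1 | $510.16 | $10.00 | $66.97 | $453.19
2 | $453.19 | $9.00 | $93.06 | $369.13
3 | $369.13 | $8.00 | $119.15 | $257.98
4 | $257.98 | $5.00 | $145.24 | $117.74
5 | $117.74 | $3.00 | $120.74 | $0.00

$120.74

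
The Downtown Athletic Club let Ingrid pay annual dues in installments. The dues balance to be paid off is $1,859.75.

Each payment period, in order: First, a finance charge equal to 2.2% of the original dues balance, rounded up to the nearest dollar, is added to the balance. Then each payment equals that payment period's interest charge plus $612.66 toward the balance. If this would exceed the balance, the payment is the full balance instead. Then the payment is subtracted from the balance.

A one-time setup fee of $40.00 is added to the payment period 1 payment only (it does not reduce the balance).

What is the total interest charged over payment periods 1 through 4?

$164.00

Payment period 1: opening $1,859.75; interest $41.00 → $1,900.75; payment $653.66 (+ $40.00 fee); balance $1,247.09
Payment period 2: opening $1,247.09; interest $41.00 → $1,288.09; payment $653.66; balance $634.43
Payment period 3: opening $634.43; interest $41.00 → $675.43; payment $653.66; balance $21.77
Payment period 4: opening $21.77; interest $41.00 → $62.77; payment $62.77; balance $0.00
Total interest: $41.00 + $41.00 + $41.00 + $41.00 = $164.00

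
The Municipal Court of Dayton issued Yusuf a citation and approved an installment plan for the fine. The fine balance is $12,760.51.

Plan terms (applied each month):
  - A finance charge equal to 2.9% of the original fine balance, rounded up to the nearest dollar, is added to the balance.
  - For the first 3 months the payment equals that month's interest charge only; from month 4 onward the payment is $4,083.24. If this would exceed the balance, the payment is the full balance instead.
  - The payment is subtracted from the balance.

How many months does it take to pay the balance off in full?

# | Opening | Interest | Payment | End bal
1 | $12,760.51 | $371.00 | $371.00 | $12,760.51
2 | $12,760.51 | $371.00 | $371.00 | $12,760.51
3 | $12,760.51 | $371.00 | $371.00 | $12,760.51
4 | $12,760.51 | $371.00 | $4,083.24 | $9,048.27
5 | $9,048.27 | $371.00 | $4,083.24 | $5,336.03
6 | $5,336.03 | $371.00 | $4,083.24 | $1,623.79
7 | $1,623.79 | $371.00 | $1,994.79 | $0.00
Balance reaches $0.00 in month 7.

7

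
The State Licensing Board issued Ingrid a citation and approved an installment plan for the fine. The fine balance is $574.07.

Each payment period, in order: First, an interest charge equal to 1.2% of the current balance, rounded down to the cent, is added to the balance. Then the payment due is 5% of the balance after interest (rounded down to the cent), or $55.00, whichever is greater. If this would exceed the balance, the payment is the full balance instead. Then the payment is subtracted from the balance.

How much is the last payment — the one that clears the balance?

$12.00

# | Opening | Interest | Payment | End bal
1 | $574.07 | $6.88 | $55.00 | $525.95
2 | $525.95 | $6.31 | $55.00 | $477.26
3 | $477.26 | $5.72 | $55.00 | $427.98
4 | $427.98 | $5.13 | $55.00 | $378.11
5 | $378.11 | $4.53 | $55.00 | $327.64
6 | $327.64 | $3.93 | $55.00 | $276.57
7 | $276.57 | $3.31 | $55.00 | $224.88
8 | $224.88 | $2.69 | $55.00 | $172.57
9 | $172.57 | $2.07 | $55.00 | $119.64
10 | $119.64 | $1.43 | $55.00 | $66.07
11 | $66.07 | $0.79 | $55.00 | $11.86
12 | $11.86 | $0.14 | $12.00 | $0.00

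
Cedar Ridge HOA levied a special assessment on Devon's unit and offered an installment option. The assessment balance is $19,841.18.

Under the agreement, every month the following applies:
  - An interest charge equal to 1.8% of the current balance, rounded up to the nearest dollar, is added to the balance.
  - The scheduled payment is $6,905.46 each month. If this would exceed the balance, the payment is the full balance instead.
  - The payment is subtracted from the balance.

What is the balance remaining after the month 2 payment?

Month 1: opening $19,841.18; interest $358.00 → $20,199.18; payment $6,905.46; balance $13,293.72
Month 2: opening $13,293.72; interest $240.00 → $13,533.72; payment $6,905.46; balance $6,628.26

$6,628.26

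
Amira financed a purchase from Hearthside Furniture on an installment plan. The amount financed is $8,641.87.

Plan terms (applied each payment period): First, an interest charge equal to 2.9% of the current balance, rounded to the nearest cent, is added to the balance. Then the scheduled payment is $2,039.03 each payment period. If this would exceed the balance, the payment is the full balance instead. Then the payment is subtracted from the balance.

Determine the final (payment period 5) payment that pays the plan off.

Payment period 1: $8,641.87 +$250.61 interest = $8,892.48; pay $2,039.03 → $6,853.45
Payment period 2: $6,853.45 +$198.75 interest = $7,052.20; pay $2,039.03 → $5,013.17
Payment period 3: $5,013.17 +$145.38 interest = $5,158.55; pay $2,039.03 → $3,119.52
Payment period 4: $3,119.52 +$90.47 interest = $3,209.99; pay $2,039.03 → $1,170.96
Payment period 5: $1,170.96 +$33.96 interest = $1,204.92; pay $1,204.92 → $0.00

$1,204.92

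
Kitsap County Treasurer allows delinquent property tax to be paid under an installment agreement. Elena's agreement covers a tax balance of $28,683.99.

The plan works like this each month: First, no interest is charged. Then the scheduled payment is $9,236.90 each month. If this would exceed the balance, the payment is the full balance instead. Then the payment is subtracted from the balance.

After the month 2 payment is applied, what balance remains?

Month 1: opening $28,683.99; payment $9,236.90; balance $19,447.09
Month 2: opening $19,447.09; payment $9,236.90; balance $10,210.19

$10,210.19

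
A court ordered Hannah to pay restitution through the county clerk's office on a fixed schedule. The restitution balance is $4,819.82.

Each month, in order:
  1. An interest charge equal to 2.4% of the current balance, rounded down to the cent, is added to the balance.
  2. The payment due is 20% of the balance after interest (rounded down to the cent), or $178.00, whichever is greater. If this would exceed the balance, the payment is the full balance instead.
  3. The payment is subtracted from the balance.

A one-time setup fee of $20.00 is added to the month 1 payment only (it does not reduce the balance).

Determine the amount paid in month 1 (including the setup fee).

Month 1: opening $4,819.82; interest $115.67 → $4,935.49; payment $987.09 (+ $20.00 fee); balance $3,948.40

$1,007.09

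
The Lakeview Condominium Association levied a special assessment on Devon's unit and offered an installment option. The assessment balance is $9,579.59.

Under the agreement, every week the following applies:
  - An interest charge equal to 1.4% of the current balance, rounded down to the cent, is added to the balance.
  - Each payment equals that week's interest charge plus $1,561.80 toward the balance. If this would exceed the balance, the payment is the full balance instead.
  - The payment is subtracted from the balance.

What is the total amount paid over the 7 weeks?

$10,059.18

Week 1: opening $9,579.59; interest $134.11 → $9,713.70; payment $1,695.91; balance $8,017.79
Week 2: opening $8,017.79; interest $112.24 → $8,130.03; payment $1,674.04; balance $6,455.99
Week 3: opening $6,455.99; interest $90.38 → $6,546.37; payment $1,652.18; balance $4,894.19
Week 4: opening $4,894.19; interest $68.51 → $4,962.70; payment $1,630.31; balance $3,332.39
Week 5: opening $3,332.39; interest $46.65 → $3,379.04; payment $1,608.45; balance $1,770.59
Week 6: opening $1,770.59; interest $24.78 → $1,795.37; payment $1,586.58; balance $208.79
Week 7: opening $208.79; interest $2.92 → $211.71; payment $211.71; balance $0.00
Total paid: $10,059.18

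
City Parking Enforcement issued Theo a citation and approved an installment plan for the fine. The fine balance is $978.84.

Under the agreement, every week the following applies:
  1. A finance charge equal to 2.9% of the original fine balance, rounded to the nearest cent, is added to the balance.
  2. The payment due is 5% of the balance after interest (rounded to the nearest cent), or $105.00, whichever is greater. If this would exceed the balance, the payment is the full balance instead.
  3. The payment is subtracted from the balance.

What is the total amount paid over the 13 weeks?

$1,347.91

# | Opening | Interest | Payment | End bal
1 | $978.84 | $28.39 | $105.00 | $902.23
2 | $902.23 | $28.39 | $105.00 | $825.62
3 | $825.62 | $28.39 | $105.00 | $749.01
4 | $749.01 | $28.39 | $105.00 | $672.40
5 | $672.40 | $28.39 | $105.00 | $595.79
6 | $595.79 | $28.39 | $105.00 | $519.18
7 | $519.18 | $28.39 | $105.00 | $442.57
8 | $442.57 | $28.39 | $105.00 | $365.96
9 | $365.96 | $28.39 | $105.00 | $289.35
10 | $289.35 | $28.39 | $105.00 | $212.74
11 | $212.74 | $28.39 | $105.00 | $136.13
12 | $136.13 | $28.39 | $105.00 | $59.52
13 | $59.52 | $28.39 | $87.91 | $0.00
Total paid: $1,347.91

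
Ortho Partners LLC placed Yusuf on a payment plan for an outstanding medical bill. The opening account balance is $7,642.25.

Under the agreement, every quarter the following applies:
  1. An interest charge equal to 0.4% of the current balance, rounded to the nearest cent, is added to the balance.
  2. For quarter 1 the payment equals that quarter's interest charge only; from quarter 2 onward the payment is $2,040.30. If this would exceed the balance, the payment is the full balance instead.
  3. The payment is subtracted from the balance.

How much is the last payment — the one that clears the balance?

Quarter 1: $7,642.25 +$30.57 interest = $7,672.82; pay $30.57 → $7,642.25
Quarter 2: $7,642.25 +$30.57 interest = $7,672.82; pay $2,040.30 → $5,632.52
Quarter 3: $5,632.52 +$22.53 interest = $5,655.05; pay $2,040.30 → $3,614.75
Quarter 4: $3,614.75 +$14.46 interest = $3,629.21; pay $2,040.30 → $1,588.91
Quarter 5: $1,588.91 +$6.36 interest = $1,595.27; pay $1,595.27 → $0.00

$1,595.27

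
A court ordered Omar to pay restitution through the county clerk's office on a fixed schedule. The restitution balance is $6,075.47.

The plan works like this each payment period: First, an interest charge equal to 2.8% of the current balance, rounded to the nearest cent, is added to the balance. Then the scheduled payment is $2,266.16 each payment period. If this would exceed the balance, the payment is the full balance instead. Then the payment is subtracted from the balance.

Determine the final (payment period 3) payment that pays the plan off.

Payment period 1: $6,075.47 +$170.11 interest = $6,245.58; pay $2,266.16 → $3,979.42
Payment period 2: $3,979.42 +$111.42 interest = $4,090.84; pay $2,266.16 → $1,824.68
Payment period 3: $1,824.68 +$51.09 interest = $1,875.77; pay $1,875.77 → $0.00

$1,875.77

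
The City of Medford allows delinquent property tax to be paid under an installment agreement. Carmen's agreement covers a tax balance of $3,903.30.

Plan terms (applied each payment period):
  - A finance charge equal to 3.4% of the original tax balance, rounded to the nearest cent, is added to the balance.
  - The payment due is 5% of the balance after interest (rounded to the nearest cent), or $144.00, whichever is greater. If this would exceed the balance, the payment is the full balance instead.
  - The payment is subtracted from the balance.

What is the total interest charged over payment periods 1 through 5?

$663.55

Payment period 1: opening $3,903.30; interest $132.71 → $4,036.01; payment $201.80; balance $3,834.21
Payment period 2: opening $3,834.21; interest $132.71 → $3,966.92; payment $198.35; balance $3,768.57
Payment period 3: opening $3,768.57; interest $132.71 → $3,901.28; payment $195.06; balance $3,706.22
Payment period 4: opening $3,706.22; interest $132.71 → $3,838.93; payment $191.95; balance $3,646.98
Payment period 5: opening $3,646.98; interest $132.71 → $3,779.69; payment $188.98; balance $3,590.71
Total interest: $132.71 + $132.71 + $132.71 + $132.71 + $132.71 = $663.55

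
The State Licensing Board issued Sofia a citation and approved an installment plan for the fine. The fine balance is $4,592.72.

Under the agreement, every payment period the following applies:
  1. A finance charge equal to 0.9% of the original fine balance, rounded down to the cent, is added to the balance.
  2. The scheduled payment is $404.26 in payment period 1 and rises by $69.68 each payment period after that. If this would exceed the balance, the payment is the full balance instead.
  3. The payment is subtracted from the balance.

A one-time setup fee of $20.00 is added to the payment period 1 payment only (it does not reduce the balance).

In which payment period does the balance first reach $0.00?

# | Opening | Interest | Payment | Fee | End bal
1 | $4,592.72 | $41.33 | $404.26 | $20.00 | $4,229.79
2 | $4,229.79 | $41.33 | $473.94 | — | $3,797.18
3 | $3,797.18 | $41.33 | $543.62 | — | $3,294.89
4 | $3,294.89 | $41.33 | $613.30 | — | $2,722.92
5 | $2,722.92 | $41.33 | $682.98 | — | $2,081.27
6 | $2,081.27 | $41.33 | $752.66 | — | $1,369.94
7 | $1,369.94 | $41.33 | $822.34 | — | $588.93
8 | $588.93 | $41.33 | $630.26 | — | $0.00
Balance reaches $0.00 in payment period 8.

8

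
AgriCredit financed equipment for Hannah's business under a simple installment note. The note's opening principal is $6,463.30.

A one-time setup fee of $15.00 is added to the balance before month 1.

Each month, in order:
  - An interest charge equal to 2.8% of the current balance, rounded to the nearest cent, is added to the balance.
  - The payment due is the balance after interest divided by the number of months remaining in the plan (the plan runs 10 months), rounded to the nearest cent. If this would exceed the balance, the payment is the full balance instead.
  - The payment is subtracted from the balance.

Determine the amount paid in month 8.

$807.99

# | Opening | Interest | Payment | End bal
1 | $6,478.30 | $181.39 | $665.97 | $5,993.72
2 | $5,993.72 | $167.82 | $684.62 | $5,476.92
3 | $5,476.92 | $153.35 | $703.78 | $4,926.49
4 | $4,926.49 | $137.94 | $723.49 | $4,340.94
5 | $4,340.94 | $121.55 | $743.75 | $3,718.74
6 | $3,718.74 | $104.12 | $764.57 | $3,058.29
7 | $3,058.29 | $85.63 | $785.98 | $2,357.94
8 | $2,357.94 | $66.02 | $807.99 | $1,615.97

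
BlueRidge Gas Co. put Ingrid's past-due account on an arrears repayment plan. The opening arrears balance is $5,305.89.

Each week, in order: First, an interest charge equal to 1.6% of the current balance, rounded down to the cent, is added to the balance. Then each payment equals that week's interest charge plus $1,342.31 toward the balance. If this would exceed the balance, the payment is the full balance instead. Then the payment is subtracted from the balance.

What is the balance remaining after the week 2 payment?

Week 1: opening $5,305.89; interest $84.89 → $5,390.78; payment $1,427.20; balance $3,963.58
Week 2: opening $3,963.58; interest $63.41 → $4,026.99; payment $1,405.72; balance $2,621.27

$2,621.27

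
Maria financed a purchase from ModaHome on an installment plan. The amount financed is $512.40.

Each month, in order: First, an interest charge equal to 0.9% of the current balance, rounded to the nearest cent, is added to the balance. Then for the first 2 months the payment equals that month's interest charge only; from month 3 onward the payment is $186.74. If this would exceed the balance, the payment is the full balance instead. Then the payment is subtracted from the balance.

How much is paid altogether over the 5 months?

$530.52

Month 1: $512.40 +$4.61 interest = $517.01; pay $4.61 → $512.40
Month 2: $512.40 +$4.61 interest = $517.01; pay $4.61 → $512.40
Month 3: $512.40 +$4.61 interest = $517.01; pay $186.74 → $330.27
Month 4: $330.27 +$2.97 interest = $333.24; pay $186.74 → $146.50
Month 5: $146.50 +$1.32 interest = $147.82; pay $147.82 → $0.00
Total paid: $530.52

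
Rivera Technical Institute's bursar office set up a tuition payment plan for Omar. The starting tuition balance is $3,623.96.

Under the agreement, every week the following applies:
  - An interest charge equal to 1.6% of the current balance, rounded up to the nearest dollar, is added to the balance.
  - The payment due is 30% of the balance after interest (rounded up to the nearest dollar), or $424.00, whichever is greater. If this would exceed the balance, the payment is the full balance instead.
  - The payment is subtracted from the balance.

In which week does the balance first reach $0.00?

7

Week 1: $3,623.96 +$58.00 interest = $3,681.96; pay $1,105.00 → $2,576.96
Week 2: $2,576.96 +$42.00 interest = $2,618.96; pay $786.00 → $1,832.96
Week 3: $1,832.96 +$30.00 interest = $1,862.96; pay $559.00 → $1,303.96
Week 4: $1,303.96 +$21.00 interest = $1,324.96; pay $424.00 → $900.96
Week 5: $900.96 +$15.00 interest = $915.96; pay $424.00 → $491.96
Week 6: $491.96 +$8.00 interest = $499.96; pay $424.00 → $75.96
Week 7: $75.96 +$2.00 interest = $77.96; pay $77.96 → $0.00
Balance reaches $0.00 in week 7.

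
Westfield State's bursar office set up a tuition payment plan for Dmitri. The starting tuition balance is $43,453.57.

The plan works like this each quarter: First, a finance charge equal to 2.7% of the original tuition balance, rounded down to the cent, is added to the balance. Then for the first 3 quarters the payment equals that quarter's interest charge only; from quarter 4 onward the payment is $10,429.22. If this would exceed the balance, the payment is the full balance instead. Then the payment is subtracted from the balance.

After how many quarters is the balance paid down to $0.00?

# | Opening | Interest | Payment | End bal
1 | $43,453.57 | $1,173.24 | $1,173.24 | $43,453.57
2 | $43,453.57 | $1,173.24 | $1,173.24 | $43,453.57
3 | $43,453.57 | $1,173.24 | $1,173.24 | $43,453.57
4 | $43,453.57 | $1,173.24 | $10,429.22 | $34,197.59
5 | $34,197.59 | $1,173.24 | $10,429.22 | $24,941.61
6 | $24,941.61 | $1,173.24 | $10,429.22 | $15,685.63
7 | $15,685.63 | $1,173.24 | $10,429.22 | $6,429.65
8 | $6,429.65 | $1,173.24 | $7,602.89 | $0.00
Balance reaches $0.00 in quarter 8.

8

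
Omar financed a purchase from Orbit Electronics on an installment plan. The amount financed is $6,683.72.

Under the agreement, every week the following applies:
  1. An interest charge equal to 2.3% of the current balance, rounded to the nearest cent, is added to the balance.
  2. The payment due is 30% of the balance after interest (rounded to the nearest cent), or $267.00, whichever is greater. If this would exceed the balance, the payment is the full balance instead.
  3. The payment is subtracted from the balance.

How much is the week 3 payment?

$1,051.87

Week 1: opening $6,683.72; interest $153.73 → $6,837.45; payment $2,051.24; balance $4,786.21
Week 2: opening $4,786.21; interest $110.08 → $4,896.29; payment $1,468.89; balance $3,427.40
Week 3: opening $3,427.40; interest $78.83 → $3,506.23; payment $1,051.87; balance $2,454.36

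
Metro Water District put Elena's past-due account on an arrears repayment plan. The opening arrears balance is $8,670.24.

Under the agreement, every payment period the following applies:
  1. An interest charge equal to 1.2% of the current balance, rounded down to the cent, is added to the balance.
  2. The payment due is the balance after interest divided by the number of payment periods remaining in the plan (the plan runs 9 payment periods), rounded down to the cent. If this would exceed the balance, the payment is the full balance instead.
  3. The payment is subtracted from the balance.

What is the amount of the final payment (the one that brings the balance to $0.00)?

$1,072.53

Payment period 1: opening $8,670.24; interest $104.04 → $8,774.28; payment $974.92; balance $7,799.36
Payment period 2: opening $7,799.36; interest $93.59 → $7,892.95; payment $986.61; balance $6,906.34
Payment period 3: opening $6,906.34; interest $82.87 → $6,989.21; payment $998.45; balance $5,990.76
Payment period 4: opening $5,990.76; interest $71.88 → $6,062.64; payment $1,010.44; balance $5,052.20
Payment period 5: opening $5,052.20; interest $60.62 → $5,112.82; payment $1,022.56; balance $4,090.26
Payment period 6: opening $4,090.26; interest $49.08 → $4,139.34; payment $1,034.83; balance $3,104.51
Payment period 7: opening $3,104.51; interest $37.25 → $3,141.76; payment $1,047.25; balance $2,094.51
Payment period 8: opening $2,094.51; interest $25.13 → $2,119.64; payment $1,059.82; balance $1,059.82
Payment period 9: opening $1,059.82; interest $12.71 → $1,072.53; payment $1,072.53; balance $0.00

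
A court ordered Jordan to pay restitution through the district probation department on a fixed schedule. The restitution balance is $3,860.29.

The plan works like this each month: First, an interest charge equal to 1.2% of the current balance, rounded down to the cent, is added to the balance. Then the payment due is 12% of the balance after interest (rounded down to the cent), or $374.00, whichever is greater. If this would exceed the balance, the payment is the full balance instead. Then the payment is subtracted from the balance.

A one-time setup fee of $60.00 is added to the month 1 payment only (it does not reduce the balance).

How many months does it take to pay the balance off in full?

Month 1: opening $3,860.29; interest $46.32 → $3,906.61; payment $468.79 (+ $60.00 fee); balance $3,437.82
Month 2: opening $3,437.82; interest $41.25 → $3,479.07; payment $417.48; balance $3,061.59
Month 3: opening $3,061.59; interest $36.73 → $3,098.32; payment $374.00; balance $2,724.32
Month 4: opening $2,724.32; interest $32.69 → $2,757.01; payment $374.00; balance $2,383.01
Month 5: opening $2,383.01; interest $28.59 → $2,411.60; payment $374.00; balance $2,037.60
Month 6: opening $2,037.60; interest $24.45 → $2,062.05; payment $374.00; balance $1,688.05
Month 7: opening $1,688.05; interest $20.25 → $1,708.30; payment $374.00; balance $1,334.30
Month 8: opening $1,334.30; interest $16.01 → $1,350.31; payment $374.00; balance $976.31
Month 9: opening $976.31; interest $11.71 → $988.02; payment $374.00; balance $614.02
Month 10: opening $614.02; interest $7.36 → $621.38; payment $374.00; balance $247.38
Month 11: opening $247.38; interest $2.96 → $250.34; payment $250.34; balance $0.00
Balance reaches $0.00 in month 11.

11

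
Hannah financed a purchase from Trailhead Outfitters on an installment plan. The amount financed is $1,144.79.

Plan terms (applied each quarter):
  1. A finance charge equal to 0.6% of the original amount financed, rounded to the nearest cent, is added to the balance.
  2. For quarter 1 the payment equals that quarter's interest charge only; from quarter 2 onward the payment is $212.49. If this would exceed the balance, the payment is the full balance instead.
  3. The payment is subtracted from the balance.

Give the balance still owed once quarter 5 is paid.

$322.31

# | Opening | Interest | Payment | End bal
1 | $1,144.79 | $6.87 | $6.87 | $1,144.79
2 | $1,144.79 | $6.87 | $212.49 | $939.17
3 | $939.17 | $6.87 | $212.49 | $733.55
4 | $733.55 | $6.87 | $212.49 | $527.93
5 | $527.93 | $6.87 | $212.49 | $322.31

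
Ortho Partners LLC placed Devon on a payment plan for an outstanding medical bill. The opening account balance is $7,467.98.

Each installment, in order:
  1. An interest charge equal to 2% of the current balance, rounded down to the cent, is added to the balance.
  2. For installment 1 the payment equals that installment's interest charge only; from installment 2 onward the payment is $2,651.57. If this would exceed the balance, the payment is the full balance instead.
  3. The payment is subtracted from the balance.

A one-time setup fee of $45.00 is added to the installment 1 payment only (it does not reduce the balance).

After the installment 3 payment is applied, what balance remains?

Installment 1: $7,467.98 +$149.35 interest = $7,617.33; pay $149.35 (+ $45.00 fee) → $7,467.98
Installment 2: $7,467.98 +$149.35 interest = $7,617.33; pay $2,651.57 → $4,965.76
Installment 3: $4,965.76 +$99.31 interest = $5,065.07; pay $2,651.57 → $2,413.50

$2,413.50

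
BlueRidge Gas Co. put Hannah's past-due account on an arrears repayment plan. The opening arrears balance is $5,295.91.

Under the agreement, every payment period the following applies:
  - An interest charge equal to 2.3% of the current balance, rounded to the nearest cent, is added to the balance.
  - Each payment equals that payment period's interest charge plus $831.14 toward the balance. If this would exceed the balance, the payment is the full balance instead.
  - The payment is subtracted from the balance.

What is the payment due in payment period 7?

Payment period 1: opening $5,295.91; interest $121.81 → $5,417.72; payment $952.95; balance $4,464.77
Payment period 2: opening $4,464.77; interest $102.69 → $4,567.46; payment $933.83; balance $3,633.63
Payment period 3: opening $3,633.63; interest $83.57 → $3,717.20; payment $914.71; balance $2,802.49
Payment period 4: opening $2,802.49; interest $64.46 → $2,866.95; payment $895.60; balance $1,971.35
Payment period 5: opening $1,971.35; interest $45.34 → $2,016.69; payment $876.48; balance $1,140.21
Payment period 6: opening $1,140.21; interest $26.22 → $1,166.43; payment $857.36; balance $309.07
Payment period 7: opening $309.07; interest $7.11 → $316.18; payment $316.18; balance $0.00

$316.18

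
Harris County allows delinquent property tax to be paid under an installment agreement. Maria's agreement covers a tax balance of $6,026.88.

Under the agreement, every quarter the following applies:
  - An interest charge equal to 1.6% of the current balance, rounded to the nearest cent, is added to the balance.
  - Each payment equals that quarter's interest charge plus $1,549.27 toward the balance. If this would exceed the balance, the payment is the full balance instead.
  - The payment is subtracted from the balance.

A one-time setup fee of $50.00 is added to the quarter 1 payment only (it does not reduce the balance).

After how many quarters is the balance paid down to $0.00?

Quarter 1: $6,026.88 +$96.43 interest = $6,123.31; pay $1,645.70 (+ $50.00 fee) → $4,477.61
Quarter 2: $4,477.61 +$71.64 interest = $4,549.25; pay $1,620.91 → $2,928.34
Quarter 3: $2,928.34 +$46.85 interest = $2,975.19; pay $1,596.12 → $1,379.07
Quarter 4: $1,379.07 +$22.07 interest = $1,401.14; pay $1,401.14 → $0.00
Balance reaches $0.00 in quarter 4.

4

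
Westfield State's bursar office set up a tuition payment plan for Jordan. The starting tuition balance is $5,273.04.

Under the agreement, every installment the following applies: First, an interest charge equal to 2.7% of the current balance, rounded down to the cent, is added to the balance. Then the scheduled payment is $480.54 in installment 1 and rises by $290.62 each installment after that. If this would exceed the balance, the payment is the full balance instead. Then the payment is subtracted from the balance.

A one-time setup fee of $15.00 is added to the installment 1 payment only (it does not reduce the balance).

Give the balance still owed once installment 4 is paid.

Installment 1: $5,273.04 +$142.37 interest = $5,415.41; pay $480.54 (+ $15.00 fee) → $4,934.87
Installment 2: $4,934.87 +$133.24 interest = $5,068.11; pay $771.16 → $4,296.95
Installment 3: $4,296.95 +$116.01 interest = $4,412.96; pay $1,061.78 → $3,351.18
Installment 4: $3,351.18 +$90.48 interest = $3,441.66; pay $1,352.40 → $2,089.26

$2,089.26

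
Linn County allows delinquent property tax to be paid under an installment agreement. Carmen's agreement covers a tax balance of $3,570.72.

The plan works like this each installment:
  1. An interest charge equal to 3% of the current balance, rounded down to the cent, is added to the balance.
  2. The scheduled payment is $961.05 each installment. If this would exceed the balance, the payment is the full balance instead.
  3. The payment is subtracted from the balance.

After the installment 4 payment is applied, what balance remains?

$0.00

Installment 1: opening $3,570.72; interest $107.12 → $3,677.84; payment $961.05; balance $2,716.79
Installment 2: opening $2,716.79; interest $81.50 → $2,798.29; payment $961.05; balance $1,837.24
Installment 3: opening $1,837.24; interest $55.11 → $1,892.35; payment $961.05; balance $931.30
Installment 4: opening $931.30; interest $27.93 → $959.23; payment $959.23; balance $0.00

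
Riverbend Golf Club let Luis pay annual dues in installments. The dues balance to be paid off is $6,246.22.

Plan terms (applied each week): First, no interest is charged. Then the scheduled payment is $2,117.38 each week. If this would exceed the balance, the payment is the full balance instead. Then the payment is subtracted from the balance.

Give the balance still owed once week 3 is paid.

$0.00

# | Opening | Payment | End bal
1 | $6,246.22 | $2,117.38 | $4,128.84
2 | $4,128.84 | $2,117.38 | $2,011.46
3 | $2,011.46 | $2,011.46 | $0.00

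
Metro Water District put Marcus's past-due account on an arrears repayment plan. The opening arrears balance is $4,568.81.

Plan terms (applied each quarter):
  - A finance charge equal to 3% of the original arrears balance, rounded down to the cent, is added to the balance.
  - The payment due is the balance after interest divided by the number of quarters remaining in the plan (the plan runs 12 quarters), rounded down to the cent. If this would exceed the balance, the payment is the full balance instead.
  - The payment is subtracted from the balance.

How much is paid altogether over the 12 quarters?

$6,213.53

Quarter 1: $4,568.81 +$137.06 interest = $4,705.87; pay $392.15 → $4,313.72
Quarter 2: $4,313.72 +$137.06 interest = $4,450.78; pay $404.61 → $4,046.17
Quarter 3: $4,046.17 +$137.06 interest = $4,183.23; pay $418.32 → $3,764.91
Quarter 4: $3,764.91 +$137.06 interest = $3,901.97; pay $433.55 → $3,468.42
Quarter 5: $3,468.42 +$137.06 interest = $3,605.48; pay $450.68 → $3,154.80
Quarter 6: $3,154.80 +$137.06 interest = $3,291.86; pay $470.26 → $2,821.60
Quarter 7: $2,821.60 +$137.06 interest = $2,958.66; pay $493.11 → $2,465.55
Quarter 8: $2,465.55 +$137.06 interest = $2,602.61; pay $520.52 → $2,082.09
Quarter 9: $2,082.09 +$137.06 interest = $2,219.15; pay $554.78 → $1,664.37
Quarter 10: $1,664.37 +$137.06 interest = $1,801.43; pay $600.47 → $1,200.96
Quarter 11: $1,200.96 +$137.06 interest = $1,338.02; pay $669.01 → $669.01
Quarter 12: $669.01 +$137.06 interest = $806.07; pay $806.07 → $0.00
Total paid: $6,213.53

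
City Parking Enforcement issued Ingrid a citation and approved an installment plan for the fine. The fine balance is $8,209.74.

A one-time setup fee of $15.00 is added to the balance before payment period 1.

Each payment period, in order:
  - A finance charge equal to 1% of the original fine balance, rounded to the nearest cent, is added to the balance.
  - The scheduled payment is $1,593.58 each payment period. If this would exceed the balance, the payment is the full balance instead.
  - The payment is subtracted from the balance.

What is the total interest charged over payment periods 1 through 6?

$492.60

Payment period 1: $8,224.74 +$82.10 interest = $8,306.84; pay $1,593.58 → $6,713.26
Payment period 2: $6,713.26 +$82.10 interest = $6,795.36; pay $1,593.58 → $5,201.78
Payment period 3: $5,201.78 +$82.10 interest = $5,283.88; pay $1,593.58 → $3,690.30
Payment period 4: $3,690.30 +$82.10 interest = $3,772.40; pay $1,593.58 → $2,178.82
Payment period 5: $2,178.82 +$82.10 interest = $2,260.92; pay $1,593.58 → $667.34
Payment period 6: $667.34 +$82.10 interest = $749.44; pay $749.44 → $0.00
Total interest: $82.10 + $82.10 + $82.10 + $82.10 + $82.10 + $82.10 = $492.60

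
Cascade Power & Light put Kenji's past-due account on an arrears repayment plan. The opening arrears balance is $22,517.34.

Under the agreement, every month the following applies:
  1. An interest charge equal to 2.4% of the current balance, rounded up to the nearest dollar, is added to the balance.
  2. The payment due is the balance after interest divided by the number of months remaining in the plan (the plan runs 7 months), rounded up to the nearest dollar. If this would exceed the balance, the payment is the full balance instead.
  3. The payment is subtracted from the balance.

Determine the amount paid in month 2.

Month 1: $22,517.34 +$541.00 interest = $23,058.34; pay $3,295.00 → $19,763.34
Month 2: $19,763.34 +$475.00 interest = $20,238.34; pay $3,374.00 → $16,864.34

$3,374.00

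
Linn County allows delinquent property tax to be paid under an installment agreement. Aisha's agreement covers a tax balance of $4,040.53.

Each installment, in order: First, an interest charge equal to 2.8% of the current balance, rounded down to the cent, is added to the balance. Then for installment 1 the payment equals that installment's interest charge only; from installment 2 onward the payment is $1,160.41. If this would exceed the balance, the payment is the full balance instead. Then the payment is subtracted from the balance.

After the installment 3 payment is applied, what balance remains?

$1,916.65

Installment 1: $4,040.53 +$113.13 interest = $4,153.66; pay $113.13 → $4,040.53
Installment 2: $4,040.53 +$113.13 interest = $4,153.66; pay $1,160.41 → $2,993.25
Installment 3: $2,993.25 +$83.81 interest = $3,077.06; pay $1,160.41 → $1,916.65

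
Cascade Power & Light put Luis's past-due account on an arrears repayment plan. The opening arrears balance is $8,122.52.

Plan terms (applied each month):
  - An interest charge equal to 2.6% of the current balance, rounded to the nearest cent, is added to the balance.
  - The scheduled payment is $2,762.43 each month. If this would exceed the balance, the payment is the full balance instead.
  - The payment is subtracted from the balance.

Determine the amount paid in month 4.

$275.04

# | Opening | Interest | Payment | End bal
1 | $8,122.52 | $211.19 | $2,762.43 | $5,571.28
2 | $5,571.28 | $144.85 | $2,762.43 | $2,953.70
3 | $2,953.70 | $76.80 | $2,762.43 | $268.07
4 | $268.07 | $6.97 | $275.04 | $0.00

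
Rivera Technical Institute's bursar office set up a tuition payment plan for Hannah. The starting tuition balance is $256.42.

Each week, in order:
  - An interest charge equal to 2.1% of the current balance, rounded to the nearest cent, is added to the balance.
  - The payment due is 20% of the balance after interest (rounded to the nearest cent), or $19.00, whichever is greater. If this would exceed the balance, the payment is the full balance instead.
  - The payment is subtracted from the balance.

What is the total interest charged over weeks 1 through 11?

$24.92

Week 1: $256.42 +$5.38 interest = $261.80; pay $52.36 → $209.44
Week 2: $209.44 +$4.40 interest = $213.84; pay $42.77 → $171.07
Week 3: $171.07 +$3.59 interest = $174.66; pay $34.93 → $139.73
Week 4: $139.73 +$2.93 interest = $142.66; pay $28.53 → $114.13
Week 5: $114.13 +$2.40 interest = $116.53; pay $23.31 → $93.22
Week 6: $93.22 +$1.96 interest = $95.18; pay $19.04 → $76.14
Week 7: $76.14 +$1.60 interest = $77.74; pay $19.00 → $58.74
Week 8: $58.74 +$1.23 interest = $59.97; pay $19.00 → $40.97
Week 9: $40.97 +$0.86 interest = $41.83; pay $19.00 → $22.83
Week 10: $22.83 +$0.48 interest = $23.31; pay $19.00 → $4.31
Week 11: $4.31 +$0.09 interest = $4.40; pay $4.40 → $0.00
Total interest: $5.38 + $4.40 + $3.59 + $2.93 + $2.40 + $1.96 + $1.60 + $1.23 + $0.86 + $0.48 + $0.09 = $24.92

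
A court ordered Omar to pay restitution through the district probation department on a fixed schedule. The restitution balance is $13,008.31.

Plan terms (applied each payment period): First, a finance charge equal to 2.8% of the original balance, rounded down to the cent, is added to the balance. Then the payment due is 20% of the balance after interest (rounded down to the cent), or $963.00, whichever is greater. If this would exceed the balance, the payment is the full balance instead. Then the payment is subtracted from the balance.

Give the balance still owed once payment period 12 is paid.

$885.59

Payment period 1: opening $13,008.31; interest $364.23 → $13,372.54; payment $2,674.50; balance $10,698.04
Payment period 2: opening $10,698.04; interest $364.23 → $11,062.27; payment $2,212.45; balance $8,849.82
Payment period 3: opening $8,849.82; interest $364.23 → $9,214.05; payment $1,842.81; balance $7,371.24
Payment period 4: opening $7,371.24; interest $364.23 → $7,735.47; payment $1,547.09; balance $6,188.38
Payment period 5: opening $6,188.38; interest $364.23 → $6,552.61; payment $1,310.52; balance $5,242.09
Payment period 6: opening $5,242.09; interest $364.23 → $5,606.32; payment $1,121.26; balance $4,485.06
Payment period 7: opening $4,485.06; interest $364.23 → $4,849.29; payment $969.85; balance $3,879.44
Payment period 8: opening $3,879.44; interest $364.23 → $4,243.67; payment $963.00; balance $3,280.67
Payment period 9: opening $3,280.67; interest $364.23 → $3,644.90; payment $963.00; balance $2,681.90
Payment period 10: opening $2,681.90; interest $364.23 → $3,046.13; payment $963.00; balance $2,083.13
Payment period 11: opening $2,083.13; interest $364.23 → $2,447.36; payment $963.00; balance $1,484.36
Payment period 12: opening $1,484.36; interest $364.23 → $1,848.59; payment $963.00; balance $885.59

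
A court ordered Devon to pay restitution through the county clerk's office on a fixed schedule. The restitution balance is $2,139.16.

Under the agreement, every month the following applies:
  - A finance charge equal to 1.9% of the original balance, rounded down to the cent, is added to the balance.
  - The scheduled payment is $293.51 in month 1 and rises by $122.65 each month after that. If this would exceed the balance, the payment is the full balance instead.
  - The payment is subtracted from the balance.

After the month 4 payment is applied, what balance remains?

$391.78

Month 1: opening $2,139.16; interest $40.64 → $2,179.80; payment $293.51; balance $1,886.29
Month 2: opening $1,886.29; interest $40.64 → $1,926.93; payment $416.16; balance $1,510.77
Month 3: opening $1,510.77; interest $40.64 → $1,551.41; payment $538.81; balance $1,012.60
Month 4: opening $1,012.60; interest $40.64 → $1,053.24; payment $661.46; balance $391.78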